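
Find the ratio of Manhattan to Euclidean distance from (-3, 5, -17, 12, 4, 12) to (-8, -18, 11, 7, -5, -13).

L1 = |-3 - (-8)| + |5 - (-18)| + |-17 - 11| + |12 - 7| + |4 - (-5)| + |12 - (-13)| = 5 + 23 + 28 + 5 + 9 + 25 = 95
L2 = √(5² + 23² + 28² + 5² + 9² + 25²) = √2069 ≈ 45.4863
L1 ≥ L2 always (equality iff movement is along one axis); L1 > L2 here.
Ratio L1/L2 = 95/√2069 ≈ 2.0885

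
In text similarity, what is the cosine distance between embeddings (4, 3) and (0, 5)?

With u = (4, 3), v = (0, 5):
u·v = 4·0 + 3·5 = 0 + 15 = 15.
|u| = √(4² + 3²) = √25, |v| = √(0² + 5²) = √25, so |u||v| = √(25·25) = √625 = 25.
cos θ = (u·v)/(|u||v|) = 15/25 = 0.6
Cosine distance = 1 - cos θ = 1 - 0.6 = 0.4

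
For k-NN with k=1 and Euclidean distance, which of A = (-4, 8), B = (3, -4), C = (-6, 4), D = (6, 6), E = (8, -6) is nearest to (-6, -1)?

Distances: d(A) ≈ 9.2195, d(B) ≈ 9.4868, d(C) = 5, d(D) ≈ 13.8924, d(E) ≈ 14.8661. Nearest: C = (-6, 4) with distance 5.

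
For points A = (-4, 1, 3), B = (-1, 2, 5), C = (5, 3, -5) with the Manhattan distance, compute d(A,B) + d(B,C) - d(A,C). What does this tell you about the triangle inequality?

d(A,B) = 3 + 1 + 2 = 6, d(B,C) = 6 + 1 + 10 = 17, d(A,C) = 9 + 2 + 8 = 19.
d(A,B) + d(B,C) - d(A,C) = 6 + 17 - 19 = 23 - 19 = 4. This is ≥ 0, so the triangle inequality holds for these points.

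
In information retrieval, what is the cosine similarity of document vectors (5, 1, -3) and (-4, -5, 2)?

With u = (5, 1, -3), v = (-4, -5, 2):
u·v = 5·(-4) + 1·(-5) + (-3)·2 = (-20) + (-5) + (-6) = -31.
|u| = √(5² + 1² + (-3)²) = √35, |v| = √((-4)² + (-5)² + 2²) = √45, so |u||v| = √(35·45) = √1575.
cos θ = (u·v)/(|u||v|) = -31/√1575 ≈ -0.7811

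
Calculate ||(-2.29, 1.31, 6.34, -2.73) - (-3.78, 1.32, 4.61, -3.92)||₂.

√(Σ(x_i - y_i)²) = √((-2.29 - (-3.78))² + (1.31 - 1.32)² + (6.34 - 4.61)² + (-2.73 - (-3.92))²)
= √(1.49² + (-0.01)² + 1.73² + 1.19²) = √(2.2201 + 0.0001 + 2.9929 + 1.4161) = √6.6292 ≈ 2.5747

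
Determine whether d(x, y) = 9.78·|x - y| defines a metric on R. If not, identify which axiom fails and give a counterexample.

Yes. Since |x - y| is a metric on R and 9.78 > 0, the positive scalar multiple 9.78·|x - y| is also a metric: scaling by a positive constant preserves non-negativity, identity (d=0 ⟺ |x-y|=0 ⟺ x=y), symmetry, and the triangle inequality.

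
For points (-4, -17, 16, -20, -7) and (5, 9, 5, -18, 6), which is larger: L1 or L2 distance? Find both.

L1 = |-4 - 5| + |-17 - 9| + |16 - 5| + |-20 - (-18)| + |-7 - 6| = 9 + 26 + 11 + 2 + 13 = 61
L2 = √(9² + 26² + 11² + 2² + 13²) = √1051 ≈ 32.4191
L1 ≥ L2 always (equality iff movement is along one axis); L1 > L2 here.
Ratio L1/L2 = 61/√1051 ≈ 1.8816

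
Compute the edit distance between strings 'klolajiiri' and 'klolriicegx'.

Let D[i][j] be the edit distance between the first i characters of 'klolajiiri' and the first j characters of 'klolriicegx', with D[i][0] = i, D[0][j] = j, and D[i][j] = D[i-1][j-1] if the characters match, else 1 + min(D[i-1][j], D[i][j-1], D[i-1][j-1]). Filling the table (rows: prefixes of 'klolajiiri', columns: prefixes of 'klolriicegx'):
     ε  k  l  o  l  r  i  i  c  e  g  x
  ε  0  1  2  3  4  5  6  7  8  9 10 11
  k  1  0  1  2  3  4  5  6  7  8  9 10
  l  2  1  0  1  2  3  4  5  6  7  8  9
  o  3  2  1  0  1  2  3  4  5  6  7  8
  l  4  3  2  1  0  1  2  3  4  5  6  7
  a  5  4  3  2  1  1  2  3  4  5  6  7
  j  6  5  4  3  2  2  2  3  4  5  6  7
  i  7  6  5  4  3  3  2  2  3  4  5  6
  i  8  7  6  5  4  4  3  2  3  4  5  6
  r  9  8  7  6  5  4  4  3  3  4  5  6
  i 10  9  8  7  6  5  4  4  4  4  5  6
The bottom-right entry gives D[10][11] = 6, so no sequence of fewer than 6 edits works. Backtracking through the table gives one optimal edit sequence (6 edits):
  klolajiiri → klolrjiiri (sub a→r @5)
  klolrjiiri → klolriiiri (sub j→i @6)
  klolriiiri → klolriiciri (ins c @8)
  klolriiciri → klolriiceri (sub i→e @9)
  klolriiceri → klolriicegi (sub r→g @10)
  klolriicegi → klolriicegx (sub i→x @11)
Edit distance = 6.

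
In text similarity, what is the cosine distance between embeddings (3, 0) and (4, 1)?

With u = (3, 0), v = (4, 1):
u·v = 3·4 + 0·1 = 12 + 0 = 12.
|u| = √(3² + 0²) = √9, |v| = √(4² + 1²) = √17, so |u||v| = √(9·17) = √153.
cos θ = (u·v)/(|u||v|) = 12/√153 ≈ 0.9701
Cosine distance = 1 - cos θ ≈ 1 - 0.9701 = 0.0299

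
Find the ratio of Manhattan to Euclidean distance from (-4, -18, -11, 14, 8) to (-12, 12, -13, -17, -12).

L1 = |-4 - (-12)| + |-18 - 12| + |-11 - (-13)| + |14 - (-17)| + |8 - (-12)| = 8 + 30 + 2 + 31 + 20 = 91
L2 = √(8² + 30² + 2² + 31² + 20²) = √2329 ≈ 48.2597
L1 ≥ L2 always (equality iff movement is along one axis); L1 > L2 here.
Ratio L1/L2 = 91/√2329 ≈ 1.8856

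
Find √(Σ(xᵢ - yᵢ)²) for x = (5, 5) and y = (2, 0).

√(Σ(x_i - y_i)²) = √((5 - 2)² + (5 - 0)²)
= √(3² + 5²) = √(9 + 25) = √34 ≈ 5.831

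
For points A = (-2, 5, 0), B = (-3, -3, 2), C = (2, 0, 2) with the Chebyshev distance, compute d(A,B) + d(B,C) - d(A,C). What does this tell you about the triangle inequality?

d(A,B) = max(1, 8, 2) = 8, d(B,C) = max(5, 3, 0) = 5, d(A,C) = max(4, 5, 2) = 5.
d(A,B) + d(B,C) - d(A,C) = 8 + 5 - 5 = 13 - 5 = 8. This is ≥ 0, so the triangle inequality holds for these points.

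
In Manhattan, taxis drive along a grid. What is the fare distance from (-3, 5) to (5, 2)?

Σ|x_i - y_i| = |-3 - 5| + |5 - 2| = 8 + 3 = 11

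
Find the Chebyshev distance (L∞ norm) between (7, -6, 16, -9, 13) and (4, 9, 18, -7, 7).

max(|x_i - y_i|) = max(|7 - 4|, |-6 - 9|, |16 - 18|, |-9 - (-7)|, |13 - 7|) = max(3, 15, 2, 2, 6) = 15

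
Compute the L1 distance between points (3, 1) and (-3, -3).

Σ|x_i - y_i| = |3 - (-3)| + |1 - (-3)| = 6 + 4 = 10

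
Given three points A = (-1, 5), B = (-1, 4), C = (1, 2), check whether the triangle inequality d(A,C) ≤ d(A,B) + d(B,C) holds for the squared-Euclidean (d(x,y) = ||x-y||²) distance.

d(A,B) = 0² + 1² = 1, d(B,C) = 2² + 2² = 8, d(A,C) = 2² + 3² = 13.
d(A,C) = 13 > 1 + 8 = 9. Triangle inequality is VIOLATED. (Squared-Euclidean is not a metric — this is a counterexample.)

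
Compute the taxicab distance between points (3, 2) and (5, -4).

Σ|x_i - y_i| = |3 - 5| + |2 - (-4)| = 2 + 6 = 8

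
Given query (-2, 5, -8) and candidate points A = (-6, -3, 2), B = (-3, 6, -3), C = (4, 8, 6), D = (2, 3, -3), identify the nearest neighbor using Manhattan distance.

Distances: d(A) = 22, d(B) = 7, d(C) = 23, d(D) = 11. Nearest: B = (-3, 6, -3) with distance 7.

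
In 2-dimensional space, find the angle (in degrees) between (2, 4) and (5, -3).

With u = (2, 4), v = (5, -3):
u·v = 2·5 + 4·(-3) = 10 + (-12) = -2.
|u| = √(2² + 4²) = √20, |v| = √(5² + (-3)²) = √34, so |u||v| = √(20·34) = √680.
cos θ = (u·v)/(|u||v|) = -2/√680 ≈ -0.076696
θ = arccos(-0.076696) ≈ 94.4°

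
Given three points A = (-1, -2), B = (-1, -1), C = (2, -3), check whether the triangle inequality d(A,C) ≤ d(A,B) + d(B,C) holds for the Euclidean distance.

d(A,B) = √(0² + 1²) = √1 = 1, d(B,C) = √(3² + 2²) = √13 ≈ 3.6056, d(A,C) = √(3² + 1²) = √10 ≈ 3.1623.
d(A,C) ≈ 3.1623 ≤ 1 + 3.6056 = 4.6056. Triangle inequality is satisfied.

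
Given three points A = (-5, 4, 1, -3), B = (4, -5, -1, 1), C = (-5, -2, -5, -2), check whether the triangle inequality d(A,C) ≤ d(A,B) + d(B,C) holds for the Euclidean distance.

d(A,B) = √(9² + 9² + 2² + 4²) = √182 ≈ 13.4907, d(B,C) = √(9² + 3² + 4² + 3²) = √115 ≈ 10.7238, d(A,C) = √(0² + 6² + 6² + 1²) = √73 ≈ 8.544.
d(A,C) ≈ 8.544 ≤ 13.4907 + 10.7238 = 24.2145. Triangle inequality is satisfied.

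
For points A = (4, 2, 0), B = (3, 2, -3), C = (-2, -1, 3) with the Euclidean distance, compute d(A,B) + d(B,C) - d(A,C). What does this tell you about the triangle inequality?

d(A,B) = √(1² + 0² + 3²) = √10 ≈ 3.1623, d(B,C) = √(5² + 3² + 6²) = √70 ≈ 8.3666, d(A,C) = √(6² + 3² + 3²) = √54 ≈ 7.3485.
d(A,B) + d(B,C) - d(A,C) = 3.1623 + 8.3666 - 7.3485 = 11.5289 - 7.3485 = 4.1804 (to 4 decimal places). This is ≥ 0, so the triangle inequality holds for these points.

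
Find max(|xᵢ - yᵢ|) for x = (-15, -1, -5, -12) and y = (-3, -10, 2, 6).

max(|x_i - y_i|) = max(|-15 - (-3)|, |-1 - (-10)|, |-5 - 2|, |-12 - 6|) = max(12, 9, 7, 18) = 18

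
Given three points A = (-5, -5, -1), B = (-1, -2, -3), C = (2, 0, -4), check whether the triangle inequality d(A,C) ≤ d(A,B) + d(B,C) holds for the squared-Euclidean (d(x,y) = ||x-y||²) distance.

d(A,B) = 4² + 3² + 2² = 29, d(B,C) = 3² + 2² + 1² = 14, d(A,C) = 7² + 5² + 3² = 83.
d(A,C) = 83 > 29 + 14 = 43. Triangle inequality is VIOLATED. (Squared-Euclidean is not a metric — this is a counterexample.)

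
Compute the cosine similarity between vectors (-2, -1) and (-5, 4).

With u = (-2, -1), v = (-5, 4):
u·v = (-2)·(-5) + (-1)·4 = 10 + (-4) = 6.
|u| = √((-2)² + (-1)²) = √5, |v| = √((-5)² + 4²) = √41, so |u||v| = √(5·41) = √205.
cos θ = (u·v)/(|u||v|) = 6/√205 ≈ 0.4191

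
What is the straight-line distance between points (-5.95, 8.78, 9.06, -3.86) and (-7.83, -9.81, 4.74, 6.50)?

√(Σ(x_i - y_i)²) = √((-5.95 - (-7.83))² + (8.78 - (-9.81))² + (9.06 - 4.74)² + (-3.86 - 6.5)²)
= √(1.88² + 18.59² + 4.32² + (-10.36)²) = √(3.5344 + 345.5881 + 18.6624 + 107.3296) = √475.1145 ≈ 21.7971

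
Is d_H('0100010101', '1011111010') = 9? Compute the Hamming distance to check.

Differing positions: 1, 2, 3, 4, 5, 7, 8, 9, 10. Hamming distance = 9, so the claim is true.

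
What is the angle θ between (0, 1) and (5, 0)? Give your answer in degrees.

With u = (0, 1), v = (5, 0):
u·v = 0·5 + 1·0 = 0 + 0 = 0.
|u| = √(0² + 1²) = √1, |v| = √(5² + 0²) = √25, so |u||v| = √(1·25) = √25 = 5.
cos θ = (u·v)/(|u||v|) = 0/5 = 0 (the vectors are orthogonal)
θ = arccos(0) = 90°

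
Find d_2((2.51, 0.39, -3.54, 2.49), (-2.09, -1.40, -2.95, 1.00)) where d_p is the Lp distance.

(Σ|x_i - y_i|^2)^(1/2) = (|2.51 - (-2.09)|^2 + |0.39 - (-1.4)|^2 + |-3.54 - (-2.95)|^2 + |2.49 - 1|^2)^(1/2)
= (4.6^2 + 1.79^2 + 0.59^2 + 1.49^2)^(1/2) = (21.16 + 3.2041 + 0.3481 + 2.2201)^(1/2) = (26.9323)^(1/2) ≈ 5.1896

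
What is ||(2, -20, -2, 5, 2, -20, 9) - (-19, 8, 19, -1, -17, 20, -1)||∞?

max(|x_i - y_i|) = max(|2 - (-19)|, |-20 - 8|, |-2 - 19|, |5 - (-1)|, |2 - (-17)|, |-20 - 20|, |9 - (-1)|) = max(21, 28, 21, 6, 19, 40, 10) = 40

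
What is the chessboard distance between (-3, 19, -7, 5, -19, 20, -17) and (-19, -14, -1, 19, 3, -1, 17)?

max(|x_i - y_i|) = max(|-3 - (-19)|, |19 - (-14)|, |-7 - (-1)|, |5 - 19|, |-19 - 3|, |20 - (-1)|, |-17 - 17|) = max(16, 33, 6, 14, 22, 21, 34) = 34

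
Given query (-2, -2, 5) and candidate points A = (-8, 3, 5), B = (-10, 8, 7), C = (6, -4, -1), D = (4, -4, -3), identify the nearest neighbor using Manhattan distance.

Distances: d(A) = 11, d(B) = 20, d(C) = 16, d(D) = 16. Nearest: A = (-8, 3, 5) with distance 11.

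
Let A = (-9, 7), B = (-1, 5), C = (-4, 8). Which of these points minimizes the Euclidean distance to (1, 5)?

Distances: d(A) ≈ 10.198, d(B) = 2, d(C) ≈ 5.831. Nearest: B = (-1, 5) with distance 2.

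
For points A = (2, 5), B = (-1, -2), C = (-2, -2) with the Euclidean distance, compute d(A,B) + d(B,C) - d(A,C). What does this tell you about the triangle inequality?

d(A,B) = √(3² + 7²) = √58 ≈ 7.6158, d(B,C) = √(1² + 0²) = √1 = 1, d(A,C) = √(4² + 7²) = √65 ≈ 8.0623.
d(A,B) + d(B,C) - d(A,C) = 7.6158 + 1 - 8.0623 = 8.6158 - 8.0623 = 0.5535 (to 4 decimal places). This is ≥ 0, so the triangle inequality holds for these points.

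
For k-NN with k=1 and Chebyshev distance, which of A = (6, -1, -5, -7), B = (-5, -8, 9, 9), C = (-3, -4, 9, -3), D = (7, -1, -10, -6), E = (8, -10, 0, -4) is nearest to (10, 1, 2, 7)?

Distances: d(A) = 14, d(B) = 15, d(C) = 13, d(D) = 13, d(E) = 11. Nearest: E = (8, -10, 0, -4) with distance 11.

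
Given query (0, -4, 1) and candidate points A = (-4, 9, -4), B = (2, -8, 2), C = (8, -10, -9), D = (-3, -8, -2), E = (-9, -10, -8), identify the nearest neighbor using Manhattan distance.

Distances: d(A) = 22, d(B) = 7, d(C) = 24, d(D) = 10, d(E) = 24. Nearest: B = (2, -8, 2) with distance 7.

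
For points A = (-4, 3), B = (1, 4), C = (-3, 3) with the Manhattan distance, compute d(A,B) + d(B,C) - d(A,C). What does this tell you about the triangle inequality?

d(A,B) = 5 + 1 = 6, d(B,C) = 4 + 1 = 5, d(A,C) = 1 + 0 = 1.
d(A,B) + d(B,C) - d(A,C) = 6 + 5 - 1 = 11 - 1 = 10. This is ≥ 0, so the triangle inequality holds for these points.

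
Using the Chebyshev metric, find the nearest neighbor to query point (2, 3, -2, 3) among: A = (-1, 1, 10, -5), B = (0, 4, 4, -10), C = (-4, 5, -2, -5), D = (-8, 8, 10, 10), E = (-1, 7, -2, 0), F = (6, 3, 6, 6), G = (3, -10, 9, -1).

Distances: d(A) = 12, d(B) = 13, d(C) = 8, d(D) = 12, d(E) = 4, d(F) = 8, d(G) = 13. Nearest: E = (-1, 7, -2, 0) with distance 4.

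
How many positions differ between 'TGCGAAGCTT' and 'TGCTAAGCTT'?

Differing positions: 4. Hamming distance = 1.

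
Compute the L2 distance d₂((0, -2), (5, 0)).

√(Σ(x_i - y_i)²) = √((0 - 5)² + (-2 - 0)²)
= √((-5)² + (-2)²) = √(25 + 4) = √29 ≈ 5.3852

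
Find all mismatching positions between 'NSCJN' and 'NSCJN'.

Differing positions: none. Hamming distance = 0.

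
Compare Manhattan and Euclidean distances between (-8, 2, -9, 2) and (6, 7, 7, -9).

L1 = |-8 - 6| + |2 - 7| + |-9 - 7| + |2 - (-9)| = 14 + 5 + 16 + 11 = 46
L2 = √(14² + 5² + 16² + 11²) = √598 ≈ 24.454
L1 ≥ L2 always (equality iff movement is along one axis); L1 > L2 here.
Ratio L1/L2 = 46/√598 ≈ 1.8811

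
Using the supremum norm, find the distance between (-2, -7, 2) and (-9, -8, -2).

max(|x_i - y_i|) = max(|-2 - (-9)|, |-7 - (-8)|, |2 - (-2)|) = max(7, 1, 4) = 7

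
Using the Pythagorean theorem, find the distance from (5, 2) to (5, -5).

√(Σ(x_i - y_i)²) = √((5 - 5)² + (2 - (-5))²)
= √(0² + 7²) = √(0 + 49) = √49 = 7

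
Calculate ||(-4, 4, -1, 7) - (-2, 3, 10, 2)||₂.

√(Σ(x_i - y_i)²) = √((-4 - (-2))² + (4 - 3)² + (-1 - 10)² + (7 - 2)²)
= √((-2)² + 1² + (-11)² + 5²) = √(4 + 1 + 121 + 25) = √151 ≈ 12.2882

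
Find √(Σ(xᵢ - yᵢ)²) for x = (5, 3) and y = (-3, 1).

√(Σ(x_i - y_i)²) = √((5 - (-3))² + (3 - 1)²)
= √(8² + 2²) = √(64 + 4) = √68 ≈ 8.2462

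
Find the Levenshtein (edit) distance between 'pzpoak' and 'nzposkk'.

Let D[i][j] be the edit distance between the first i characters of 'pzpoak' and the first j characters of 'nzposkk', with D[i][0] = i, D[0][j] = j, and D[i][j] = D[i-1][j-1] if the characters match, else 1 + min(D[i-1][j], D[i][j-1], D[i-1][j-1]). Filling the table (rows: prefixes of 'pzpoak', columns: prefixes of 'nzposkk'):
     ε  n  z  p  o  s  k  k
  ε  0  1  2  3  4  5  6  7
  p  1  1  2  2  3  4  5  6
  z  2  2  1  2  3  4  5  6
  p  3  3  2  1  2  3  4  5
  o  4  4  3  2  1  2  3  4
  a  5  5  4  3  2  2  3  4
  k  6  6  5  4  3  3  2  3
The bottom-right entry gives D[6][7] = 3, so no sequence of fewer than 3 edits works. Backtracking through the table gives one optimal edit sequence (3 edits):
  pzpoak → nzpoak (sub p→n @1)
  nzpoak → nzposak (ins s @5)
  nzposak → nzposkk (sub a→k @6)
Edit distance = 3.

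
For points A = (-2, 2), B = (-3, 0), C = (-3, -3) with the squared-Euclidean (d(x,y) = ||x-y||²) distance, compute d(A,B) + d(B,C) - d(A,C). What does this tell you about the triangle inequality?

d(A,B) = 1² + 2² = 5, d(B,C) = 0² + 3² = 9, d(A,C) = 1² + 5² = 26.
d(A,B) + d(B,C) - d(A,C) = 5 + 9 - 26 = 14 - 26 = -12. This is < 0, so the triangle inequality FAILS for these points (squared-Euclidean is not a metric).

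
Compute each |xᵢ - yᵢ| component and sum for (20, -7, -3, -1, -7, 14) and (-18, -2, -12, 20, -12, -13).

Σ|x_i - y_i| = |20 - (-18)| + |-7 - (-2)| + |-3 - (-12)| + |-1 - 20| + |-7 - (-12)| + |14 - (-13)| = 38 + 5 + 9 + 21 + 5 + 27 = 105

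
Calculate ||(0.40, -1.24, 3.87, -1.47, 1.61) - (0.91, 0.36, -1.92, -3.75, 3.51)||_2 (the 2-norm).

(Σ|x_i - y_i|^2)^(1/2) = (|0.4 - 0.91|^2 + |-1.24 - 0.36|^2 + |3.87 - (-1.92)|^2 + |-1.47 - (-3.75)|^2 + |1.61 - 3.51|^2)^(1/2)
= (0.51^2 + 1.6^2 + 5.79^2 + 2.28^2 + 1.9^2)^(1/2) = (0.2601 + 2.56 + 33.5241 + 5.1984 + 3.61)^(1/2) = (45.1526)^(1/2) ≈ 6.7196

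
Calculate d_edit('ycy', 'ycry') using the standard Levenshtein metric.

Let D[i][j] be the edit distance between the first i characters of 'ycy' and the first j characters of 'ycry', with D[i][0] = i, D[0][j] = j, and D[i][j] = D[i-1][j-1] if the characters match, else 1 + min(D[i-1][j], D[i][j-1], D[i-1][j-1]). Filling the table (rows: prefixes of 'ycy', columns: prefixes of 'ycry'):
     ε  y  c  r  y
  ε  0  1  2  3  4
  y  1  0  1  2  3
  c  2  1  0  1  2
  y  3  2  1  1  1
The bottom-right entry gives D[3][4] = 1, so no sequence of fewer than 1 edit works. Backtracking through the table gives one optimal edit sequence (1 edit):
  ycy → ycry (ins r @3)
Edit distance = 1.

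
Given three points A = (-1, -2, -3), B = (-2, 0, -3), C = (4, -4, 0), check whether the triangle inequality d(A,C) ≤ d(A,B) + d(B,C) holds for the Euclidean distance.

d(A,B) = √(1² + 2² + 0²) = √5 ≈ 2.2361, d(B,C) = √(6² + 4² + 3²) = √61 ≈ 7.8102, d(A,C) = √(5² + 2² + 3²) = √38 ≈ 6.1644.
d(A,C) ≈ 6.1644 ≤ 2.2361 + 7.8102 = 10.0463. Triangle inequality is satisfied.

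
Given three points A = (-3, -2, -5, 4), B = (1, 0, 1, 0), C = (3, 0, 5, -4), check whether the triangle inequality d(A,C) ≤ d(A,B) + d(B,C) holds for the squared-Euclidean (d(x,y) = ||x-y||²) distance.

d(A,B) = 4² + 2² + 6² + 4² = 72, d(B,C) = 2² + 0² + 4² + 4² = 36, d(A,C) = 6² + 2² + 10² + 8² = 204.
d(A,C) = 204 > 72 + 36 = 108. Triangle inequality is VIOLATED. (Squared-Euclidean is not a metric — this is a counterexample.)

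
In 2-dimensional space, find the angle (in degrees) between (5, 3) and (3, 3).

With u = (5, 3), v = (3, 3):
u·v = 5·3 + 3·3 = 15 + 9 = 24.
|u| = √(5² + 3²) = √34, |v| = √(3² + 3²) = √18, so |u||v| = √(34·18) = √612.
cos θ = (u·v)/(|u||v|) = 24/√612 ≈ 0.970143
θ = arccos(0.970143) ≈ 14.04°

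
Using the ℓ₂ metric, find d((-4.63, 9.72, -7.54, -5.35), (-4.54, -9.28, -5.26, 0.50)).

√(Σ(x_i - y_i)²) = √((-4.63 - (-4.54))² + (9.72 - (-9.28))² + (-7.54 - (-5.26))² + (-5.35 - 0.5)²)
= √((-0.09)² + 19² + (-2.28)² + (-5.85)²) = √(0.0081 + 361 + 5.1984 + 34.2225) = √400.429 ≈ 20.0107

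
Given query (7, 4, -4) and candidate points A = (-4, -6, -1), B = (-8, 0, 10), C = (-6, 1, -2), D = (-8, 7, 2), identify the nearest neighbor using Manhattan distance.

Distances: d(A) = 24, d(B) = 33, d(C) = 18, d(D) = 24. Nearest: C = (-6, 1, -2) with distance 18.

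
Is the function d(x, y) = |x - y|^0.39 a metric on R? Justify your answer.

Yes. With 0 < p = 0.39 ≤ 1, d(x,y) = |x-y|^0.39 is a metric on R. Non-negativity and symmetry are immediate; |x-y|^0.39 = 0 ⟺ |x-y| = 0 ⟺ x = y. For the triangle inequality, the function t ↦ t^0.39 is subadditive on [0,∞) when p ≤ 1, so |x-z|^0.39 ≤ (|x-y| + |y-z|)^0.39 ≤ |x-y|^0.39 + |y-z|^0.39.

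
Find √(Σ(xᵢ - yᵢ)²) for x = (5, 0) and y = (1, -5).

√(Σ(x_i - y_i)²) = √((5 - 1)² + (0 - (-5))²)
= √(4² + 5²) = √(16 + 25) = √41 ≈ 6.4031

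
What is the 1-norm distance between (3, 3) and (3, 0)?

Σ|x_i - y_i| = |3 - 3| + |3 - 0| = 0 + 3 = 3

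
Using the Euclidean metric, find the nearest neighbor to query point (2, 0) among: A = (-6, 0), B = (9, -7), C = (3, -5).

Distances: d(A) = 8, d(B) ≈ 9.8995, d(C) ≈ 5.099. Nearest: C = (3, -5) with distance 5.099.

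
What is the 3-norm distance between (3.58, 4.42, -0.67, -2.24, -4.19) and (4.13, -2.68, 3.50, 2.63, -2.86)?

(Σ|x_i - y_i|^3)^(1/3) = (|3.58 - 4.13|^3 + |4.42 - (-2.68)|^3 + |-0.67 - 3.5|^3 + |-2.24 - 2.63|^3 + |-4.19 - (-2.86)|^3)^(1/3)
= (0.55^3 + 7.1^3 + 4.17^3 + 4.87^3 + 1.33^3)^(1/3) ≈ (0.1664 + 357.911 + 72.5117 + 115.5013 + 2.3526)^(1/3) = (548.443)^(1/3) ≈ 8.1855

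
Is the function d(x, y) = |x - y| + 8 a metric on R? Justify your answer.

No. d fails identity of indiscernibles (specifically d(x,x) = 0): d(6, 6) = |6 - 6| + 8 = 0 + 8 = 8 ≠ 0.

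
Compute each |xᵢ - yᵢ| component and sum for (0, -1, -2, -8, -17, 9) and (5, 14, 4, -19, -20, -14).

Σ|x_i - y_i| = |0 - 5| + |-1 - 14| + |-2 - 4| + |-8 - (-19)| + |-17 - (-20)| + |9 - (-14)| = 5 + 15 + 6 + 11 + 3 + 23 = 63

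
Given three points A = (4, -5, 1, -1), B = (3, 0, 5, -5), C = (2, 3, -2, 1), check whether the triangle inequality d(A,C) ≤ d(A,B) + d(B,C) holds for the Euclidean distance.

d(A,B) = √(1² + 5² + 4² + 4²) = √58 ≈ 7.6158, d(B,C) = √(1² + 3² + 7² + 6²) = √95 ≈ 9.7468, d(A,C) = √(2² + 8² + 3² + 2²) = √81 = 9.
d(A,C) = 9 ≤ 7.6158 + 9.7468 = 17.3626. Triangle inequality is satisfied.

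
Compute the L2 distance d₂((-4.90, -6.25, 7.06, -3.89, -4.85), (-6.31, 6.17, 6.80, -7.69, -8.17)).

√(Σ(x_i - y_i)²) = √((-4.9 - (-6.31))² + (-6.25 - 6.17)² + (7.06 - 6.8)² + (-3.89 - (-7.69))² + (-4.85 - (-8.17))²)
= √(1.41² + (-12.42)² + 0.26² + 3.8² + 3.32²) = √(1.9881 + 154.2564 + 0.0676 + 14.44 + 11.0224) = √181.7745 ≈ 13.4824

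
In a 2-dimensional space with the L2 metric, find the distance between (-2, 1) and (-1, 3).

(Σ|x_i - y_i|^2)^(1/2) = (|-2 - (-1)|^2 + |1 - 3|^2)^(1/2)
= (1^2 + 2^2)^(1/2) = (1 + 4)^(1/2) = (5)^(1/2) ≈ 2.2361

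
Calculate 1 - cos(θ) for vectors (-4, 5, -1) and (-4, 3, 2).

With u = (-4, 5, -1), v = (-4, 3, 2):
u·v = (-4)·(-4) + 5·3 + (-1)·2 = 16 + 15 + (-2) = 29.
|u| = √((-4)² + 5² + (-1)²) = √42, |v| = √((-4)² + 3² + 2²) = √29, so |u||v| = √(42·29) = √1218.
cos θ = (u·v)/(|u||v|) = 29/√1218 ≈ 0.8309
Cosine distance = 1 - cos θ ≈ 1 - 0.8309 = 0.1691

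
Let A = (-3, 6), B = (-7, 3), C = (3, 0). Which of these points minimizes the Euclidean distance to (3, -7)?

Distances: d(A) ≈ 14.3178, d(B) ≈ 14.1421, d(C) = 7. Nearest: C = (3, 0) with distance 7.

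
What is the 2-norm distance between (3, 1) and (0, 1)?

(Σ|x_i - y_i|^2)^(1/2) = (|3 - 0|^2 + |1 - 1|^2)^(1/2)
= (3^2 + 0^2)^(1/2) = (9 + 0)^(1/2) = (9)^(1/2) = 3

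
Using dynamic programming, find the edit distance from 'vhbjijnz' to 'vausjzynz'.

Let D[i][j] be the edit distance between the first i characters of 'vhbjijnz' and the first j characters of 'vausjzynz', with D[i][0] = i, D[0][j] = j, and D[i][j] = D[i-1][j-1] if the characters match, else 1 + min(D[i-1][j], D[i][j-1], D[i-1][j-1]). Filling the table (rows: prefixes of 'vhbjijnz', columns: prefixes of 'vausjzynz'):
     ε  v  a  u  s  j  z  y  n  z
  ε  0  1  2  3  4  5  6  7  8  9
  v  1  0  1  2  3  4  5  6  7  8
  h  2  1  1  2  3  4  5  6  7  8
  b  3  2  2  2  3  4  5  6  7  8
  j  4  3  3  3  3  3  4  5  6  7
  i  5  4  4  4  4  4  4  5  6  7
  j  6  5  5  5  5  4  5  5  6  7
  n  7  6  6  6  6  5  5  6  5  6
  z  8  7  7  7  7  6  5  6  6  5
The bottom-right entry gives D[8][9] = 5, so no sequence of fewer than 5 edits works. Backtracking through the table gives one optimal edit sequence (5 edits):
  vhbjijnz → vahbjijnz (ins a @2)
  vahbjijnz → vaubjijnz (sub h→u @3)
  vaubjijnz → vausjijnz (sub b→s @4)
  vausjijnz → vausjzjnz (sub i→z @6)
  vausjzjnz → vausjzynz (sub j→y @7)
Edit distance = 5.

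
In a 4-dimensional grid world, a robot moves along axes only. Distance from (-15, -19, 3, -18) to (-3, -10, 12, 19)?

Σ|x_i - y_i| = |-15 - (-3)| + |-19 - (-10)| + |3 - 12| + |-18 - 19| = 12 + 9 + 9 + 37 = 67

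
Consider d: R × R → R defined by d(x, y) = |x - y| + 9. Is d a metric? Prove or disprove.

No. d fails identity of indiscernibles (specifically d(x,x) = 0): d(7, 7) = |7 - 7| + 9 = 0 + 9 = 9 ≠ 0.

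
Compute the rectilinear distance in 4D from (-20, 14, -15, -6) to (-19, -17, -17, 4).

Σ|x_i - y_i| = |-20 - (-19)| + |14 - (-17)| + |-15 - (-17)| + |-6 - 4| = 1 + 31 + 2 + 10 = 44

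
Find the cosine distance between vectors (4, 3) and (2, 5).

With u = (4, 3), v = (2, 5):
u·v = 4·2 + 3·5 = 8 + 15 = 23.
|u| = √(4² + 3²) = √25, |v| = √(2² + 5²) = √29, so |u||v| = √(25·29) = √725.
cos θ = (u·v)/(|u||v|) = 23/√725 ≈ 0.8542
Cosine distance = 1 - cos θ ≈ 1 - 0.8542 = 0.1458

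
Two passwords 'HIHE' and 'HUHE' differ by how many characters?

Differing positions: 2. Hamming distance = 1.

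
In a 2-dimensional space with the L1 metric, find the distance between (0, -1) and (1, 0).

Σ|x_i - y_i| = |0 - 1| + |-1 - 0| = 1 + 1 = 2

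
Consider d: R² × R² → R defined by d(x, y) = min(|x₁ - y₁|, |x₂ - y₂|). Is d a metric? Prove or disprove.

No. d fails identity of indiscernibles: take x = (-2, 0) and y = (-2, 1). Then d(x,y) = min(|-2 - (-2)|, |0 - 1|) = min(0, 1) = 0, yet x ≠ y.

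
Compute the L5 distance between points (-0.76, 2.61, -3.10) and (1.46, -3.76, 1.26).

(Σ|x_i - y_i|^5)^(1/5) = (|-0.76 - 1.46|^5 + |2.61 - (-3.76)|^5 + |-3.1 - 1.26|^5)^(1/5)
= (2.22^5 + 6.37^5 + 4.36^5)^(1/5) ≈ (53.9219 + 10488.1083 + 1575.5509)^(1/5) = (12117.5811)^(1/5) ≈ 6.5567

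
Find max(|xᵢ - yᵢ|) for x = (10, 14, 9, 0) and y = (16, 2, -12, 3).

max(|x_i - y_i|) = max(|10 - 16|, |14 - 2|, |9 - (-12)|, |0 - 3|) = max(6, 12, 21, 3) = 21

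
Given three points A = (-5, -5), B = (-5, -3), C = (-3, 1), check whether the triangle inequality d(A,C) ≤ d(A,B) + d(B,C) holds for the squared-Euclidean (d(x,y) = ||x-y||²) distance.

d(A,B) = 0² + 2² = 4, d(B,C) = 2² + 4² = 20, d(A,C) = 2² + 6² = 40.
d(A,C) = 40 > 4 + 20 = 24. Triangle inequality is VIOLATED. (Squared-Euclidean is not a metric — this is a counterexample.)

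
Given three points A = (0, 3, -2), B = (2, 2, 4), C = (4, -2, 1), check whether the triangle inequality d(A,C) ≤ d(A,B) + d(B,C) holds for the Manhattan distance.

d(A,B) = 2 + 1 + 6 = 9, d(B,C) = 2 + 4 + 3 = 9, d(A,C) = 4 + 5 + 3 = 12.
d(A,C) = 12 ≤ 9 + 9 = 18. Triangle inequality is satisfied.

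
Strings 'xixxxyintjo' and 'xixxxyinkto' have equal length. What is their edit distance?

Let D[i][j] be the edit distance between the first i characters of 'xixxxyintjo' and the first j characters of 'xixxxyinkto', with D[i][0] = i, D[0][j] = j, and D[i][j] = D[i-1][j-1] if the characters match, else 1 + min(D[i-1][j], D[i][j-1], D[i-1][j-1]). Filling the table (rows: prefixes of 'xixxxyintjo', columns: prefixes of 'xixxxyinkto'):
     ε  x  i  x  x  x  y  i  n  k  t  o
  ε  0  1  2  3  4  5  6  7  8  9 10 11
  x  1  0  1  2  3  4  5  6  7  8  9 10
  i  2  1  0  1  2  3  4  5  6  7  8  9
  x  3  2  1  0  1  2  3  4  5  6  7  8
  x  4  3  2  1  0  1  2  3  4  5  6  7
  x  5  4  3  2  1  0  1  2  3  4  5  6
  y  6  5  4  3  2  1  0  1  2  3  4  5
  i  7  6  5  4  3  2  1  0  1  2  3  4
  n  8  7  6  5  4  3  2  1  0  1  2  3
  t  9  8  7  6  5  4  3  2  1  1  1  2
  j 10  9  8  7  6  5  4  3  2  2  2  2
  o 11 10  9  8  7  6  5  4  3  3  3  2
The bottom-right entry gives D[11][11] = 2, so no sequence of fewer than 2 edits works. Backtracking through the table gives one optimal edit sequence (2 edits):
  xixxxyintjo → xixxxyinkjo (sub t→k @9)
  xixxxyinkjo → xixxxyinkto (sub j→t @10)
Edit distance = 2.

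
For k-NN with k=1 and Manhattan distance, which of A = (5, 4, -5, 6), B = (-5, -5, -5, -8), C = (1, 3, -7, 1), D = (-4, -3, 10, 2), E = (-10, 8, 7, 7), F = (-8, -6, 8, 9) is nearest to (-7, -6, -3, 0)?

Distances: d(A) = 30, d(B) = 13, d(C) = 22, d(D) = 21, d(E) = 34, d(F) = 21. Nearest: B = (-5, -5, -5, -8) with distance 13.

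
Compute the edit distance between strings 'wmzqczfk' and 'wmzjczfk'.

Let D[i][j] be the edit distance between the first i characters of 'wmzqczfk' and the first j characters of 'wmzjczfk', with D[i][0] = i, D[0][j] = j, and D[i][j] = D[i-1][j-1] if the characters match, else 1 + min(D[i-1][j], D[i][j-1], D[i-1][j-1]). Filling the table (rows: prefixes of 'wmzqczfk', columns: prefixes of 'wmzjczfk'):
     ε  w  m  z  j  c  z  f  k
  ε  0  1  2  3  4  5  6  7  8
  w  1  0  1  2  3  4  5  6  7
  m  2  1  0  1  2  3  4  5  6
  z  3  2  1  0  1  2  3  4  5
  q  4  3  2  1  1  2  3  4  5
  c  5  4  3  2  2  1  2  3  4
  z  6  5  4  3  3  2  1  2  3
  f  7  6  5  4  4  3  2  1  2
  k  8  7  6  5  5  4  3  2  1
The bottom-right entry gives D[8][8] = 1, so no sequence of fewer than 1 edit works. Backtracking through the table gives one optimal edit sequence (1 edit):
  wmzqczfk → wmzjczfk (sub q→j @4)
Edit distance = 1.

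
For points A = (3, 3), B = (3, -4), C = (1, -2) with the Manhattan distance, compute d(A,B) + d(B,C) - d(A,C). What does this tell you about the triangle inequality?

d(A,B) = 0 + 7 = 7, d(B,C) = 2 + 2 = 4, d(A,C) = 2 + 5 = 7.
d(A,B) + d(B,C) - d(A,C) = 7 + 4 - 7 = 11 - 7 = 4. This is ≥ 0, so the triangle inequality holds for these points.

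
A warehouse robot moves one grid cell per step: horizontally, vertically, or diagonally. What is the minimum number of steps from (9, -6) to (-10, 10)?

max(|x_i - y_i|) = max(|9 - (-10)|, |-6 - 10|) = max(19, 16) = 19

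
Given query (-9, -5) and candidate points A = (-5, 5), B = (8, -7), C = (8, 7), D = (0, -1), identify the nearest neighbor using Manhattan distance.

Distances: d(A) = 14, d(B) = 19, d(C) = 29, d(D) = 13. Nearest: D = (0, -1) with distance 13.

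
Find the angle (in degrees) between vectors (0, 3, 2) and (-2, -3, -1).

With u = (0, 3, 2), v = (-2, -3, -1):
u·v = 0·(-2) + 3·(-3) + 2·(-1) = 0 + (-9) + (-2) = -11.
|u| = √(0² + 3² + 2²) = √13, |v| = √((-2)² + (-3)² + (-1)²) = √14, so |u||v| = √(13·14) = √182.
cos θ = (u·v)/(|u||v|) = -11/√182 ≈ -0.815374
θ = arccos(-0.815374) ≈ 144.62°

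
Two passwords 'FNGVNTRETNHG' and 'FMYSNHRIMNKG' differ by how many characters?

Differing positions: 2, 3, 4, 6, 8, 9, 11. Hamming distance = 7.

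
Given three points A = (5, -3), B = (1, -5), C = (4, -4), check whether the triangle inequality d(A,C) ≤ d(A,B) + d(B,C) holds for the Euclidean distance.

d(A,B) = √(4² + 2²) = √20 ≈ 4.4721, d(B,C) = √(3² + 1²) = √10 ≈ 3.1623, d(A,C) = √(1² + 1²) = √2 ≈ 1.4142.
d(A,C) ≈ 1.4142 ≤ 4.4721 + 3.1623 = 7.6344. Triangle inequality is satisfied.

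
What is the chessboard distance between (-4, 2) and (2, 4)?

max(|x_i - y_i|) = max(|-4 - 2|, |2 - 4|) = max(6, 2) = 6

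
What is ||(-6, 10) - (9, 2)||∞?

max(|x_i - y_i|) = max(|-6 - 9|, |10 - 2|) = max(15, 8) = 15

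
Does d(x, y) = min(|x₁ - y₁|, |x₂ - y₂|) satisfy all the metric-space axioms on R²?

No. d fails identity of indiscernibles: take x = (-2, 0) and y = (-2, 6). Then d(x,y) = min(|-2 - (-2)|, |0 - 6|) = min(0, 6) = 0, yet x ≠ y.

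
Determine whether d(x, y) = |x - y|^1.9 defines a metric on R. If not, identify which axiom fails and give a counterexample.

No. d(x,y) = |x-y|^1.9 fails the triangle inequality since p = 1.9 > 1. Counterexample: x = 4, y = 5, z = 16. d(x,z) = |4 - 16|^1.9 = 12^1.9 ≈ 112.3167, but d(x,y) + d(y,z) = 1^1.9 + 11^1.9 ≈ 1 + 95.202 = 96.202. Since 112.3167 > 96.202, the triangle inequality is violated.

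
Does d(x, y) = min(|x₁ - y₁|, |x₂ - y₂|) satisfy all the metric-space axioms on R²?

No. d fails identity of indiscernibles: take x = (1, 0) and y = (1, 2). Then d(x,y) = min(|1 - 1|, |0 - 2|) = min(0, 2) = 0, yet x ≠ y.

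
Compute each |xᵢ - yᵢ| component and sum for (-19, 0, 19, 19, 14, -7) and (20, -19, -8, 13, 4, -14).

Σ|x_i - y_i| = |-19 - 20| + |0 - (-19)| + |19 - (-8)| + |19 - 13| + |14 - 4| + |-7 - (-14)| = 39 + 19 + 27 + 6 + 10 + 7 = 108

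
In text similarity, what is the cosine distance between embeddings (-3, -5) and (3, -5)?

With u = (-3, -5), v = (3, -5):
u·v = (-3)·3 + (-5)·(-5) = (-9) + 25 = 16.
|u| = √((-3)² + (-5)²) = √34, |v| = √(3² + (-5)²) = √34, so |u||v| = √(34·34) = √1156 = 34.
cos θ = (u·v)/(|u||v|) = 16/34 ≈ 0.4706
Cosine distance = 1 - cos θ ≈ 1 - 0.4706 = 0.5294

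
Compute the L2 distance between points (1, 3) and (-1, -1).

(Σ|x_i - y_i|^2)^(1/2) = (|1 - (-1)|^2 + |3 - (-1)|^2)^(1/2)
= (2^2 + 4^2)^(1/2) = (4 + 16)^(1/2) = (20)^(1/2) ≈ 4.4721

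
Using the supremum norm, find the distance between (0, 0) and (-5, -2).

max(|x_i - y_i|) = max(|0 - (-5)|, |0 - (-2)|) = max(5, 2) = 5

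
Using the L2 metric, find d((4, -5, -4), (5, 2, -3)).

√(Σ(x_i - y_i)²) = √((4 - 5)² + (-5 - 2)² + (-4 - (-3))²)
= √((-1)² + (-7)² + (-1)²) = √(1 + 49 + 1) = √51 ≈ 7.1414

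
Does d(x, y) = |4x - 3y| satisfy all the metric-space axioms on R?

No. d fails symmetry: d(5, 1) = |4·5 - 3·1| = |17| = 17, but d(1, 5) = |4·1 - 3·5| = |-11| = 11. Since 17 ≠ 11, d(x,y) ≠ d(y,x) in general.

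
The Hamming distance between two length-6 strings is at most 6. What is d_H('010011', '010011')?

Differing positions: none. Hamming distance = 0. The maximum possible Hamming distance for length-6 strings is 6, so d_H/6 = 0/6 = 0.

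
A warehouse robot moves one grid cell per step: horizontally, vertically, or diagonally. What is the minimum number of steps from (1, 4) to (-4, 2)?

max(|x_i - y_i|) = max(|1 - (-4)|, |4 - 2|) = max(5, 2) = 5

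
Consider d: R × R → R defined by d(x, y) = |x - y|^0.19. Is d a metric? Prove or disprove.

Yes. With 0 < p = 0.19 ≤ 1, d(x,y) = |x-y|^0.19 is a metric on R. Non-negativity and symmetry are immediate; |x-y|^0.19 = 0 ⟺ |x-y| = 0 ⟺ x = y. For the triangle inequality, the function t ↦ t^0.19 is subadditive on [0,∞) when p ≤ 1, so |x-z|^0.19 ≤ (|x-y| + |y-z|)^0.19 ≤ |x-y|^0.19 + |y-z|^0.19.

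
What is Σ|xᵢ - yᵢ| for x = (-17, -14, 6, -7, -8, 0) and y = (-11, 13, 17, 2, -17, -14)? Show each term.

Σ|x_i - y_i| = |-17 - (-11)| + |-14 - 13| + |6 - 17| + |-7 - 2| + |-8 - (-17)| + |0 - (-14)| = 6 + 27 + 11 + 9 + 9 + 14 = 76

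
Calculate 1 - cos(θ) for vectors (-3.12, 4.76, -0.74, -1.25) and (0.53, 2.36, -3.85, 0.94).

With u = (-3.12, 4.76, -0.74, -1.25), v = (0.53, 2.36, -3.85, 0.94):
u·v = (-3.12)·0.53 + 4.76·2.36 + (-0.74)·(-3.85) + (-1.25)·0.94 = (-1.6536) + 11.2336 + 2.849 + (-1.175) = 11.254.
|u| = √((-3.12)² + 4.76² + (-0.74)² + (-1.25)²) = √(9.7344 + 22.6576 + 0.5476 + 1.5625) = √34.5021, |v| = √(0.53² + 2.36² + (-3.85)² + 0.94²) = √(0.2809 + 5.5696 + 14.8225 + 0.8836) = √21.5566.
cos θ = (u·v)/(|u||v|) = 11.254/(√34.5021·√21.5566) ≈ 0.4127
Cosine distance = 1 - cos θ ≈ 1 - 0.4127 = 0.5873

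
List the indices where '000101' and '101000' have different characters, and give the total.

Differing positions: 1, 3, 4, 6. Hamming distance = 4.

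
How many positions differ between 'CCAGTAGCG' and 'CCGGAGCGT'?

Differing positions: 3, 5, 6, 7, 8, 9. Hamming distance = 6.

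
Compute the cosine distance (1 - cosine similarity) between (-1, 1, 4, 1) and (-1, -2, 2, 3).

With u = (-1, 1, 4, 1), v = (-1, -2, 2, 3):
u·v = (-1)·(-1) + 1·(-2) + 4·2 + 1·3 = 1 + (-2) + 8 + 3 = 10.
|u| = √((-1)² + 1² + 4² + 1²) = √19, |v| = √((-1)² + (-2)² + 2² + 3²) = √18, so |u||v| = √(19·18) = √342.
cos θ = (u·v)/(|u||v|) = 10/√342 ≈ 0.5407
Cosine distance = 1 - cos θ ≈ 1 - 0.5407 = 0.4593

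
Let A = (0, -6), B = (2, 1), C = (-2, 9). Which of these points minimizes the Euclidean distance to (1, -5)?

Distances: d(A) ≈ 1.4142, d(B) ≈ 6.0828, d(C) ≈ 14.3178. Nearest: A = (0, -6) with distance 1.4142.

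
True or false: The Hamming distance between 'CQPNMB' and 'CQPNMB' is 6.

Differing positions: none. Hamming distance = 0, so the claim that d_H = 6 is false.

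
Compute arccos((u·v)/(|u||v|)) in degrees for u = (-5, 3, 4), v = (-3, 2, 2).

With u = (-5, 3, 4), v = (-3, 2, 2):
u·v = (-5)·(-3) + 3·2 + 4·2 = 15 + 6 + 8 = 29.
|u| = √((-5)² + 3² + 4²) = √50, |v| = √((-3)² + 2² + 2²) = √17, so |u||v| = √(50·17) = √850.
cos θ = (u·v)/(|u||v|) = 29/√850 ≈ 0.994692
θ = arccos(0.994692) ≈ 5.91°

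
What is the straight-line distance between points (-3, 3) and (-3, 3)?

√(Σ(x_i - y_i)²) = √((-3 - (-3))² + (3 - 3)²)
= √(0² + 0²) = √(0 + 0) = √0 = 0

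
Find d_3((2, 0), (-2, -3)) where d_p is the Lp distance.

(Σ|x_i - y_i|^3)^(1/3) = (|2 - (-2)|^3 + |0 - (-3)|^3)^(1/3)
= (4^3 + 3^3)^(1/3) = (64 + 27)^(1/3) = (91)^(1/3) ≈ 4.4979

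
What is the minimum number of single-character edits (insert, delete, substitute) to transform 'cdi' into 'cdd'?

Let D[i][j] be the edit distance between the first i characters of 'cdi' and the first j characters of 'cdd', with D[i][0] = i, D[0][j] = j, and D[i][j] = D[i-1][j-1] if the characters match, else 1 + min(D[i-1][j], D[i][j-1], D[i-1][j-1]). Filling the table (rows: prefixes of 'cdi', columns: prefixes of 'cdd'):
     ε  c  d  d
  ε  0  1  2  3
  c  1  0  1  2
  d  2  1  0  1
  i  3  2  1  1
The bottom-right entry gives D[3][3] = 1, so no sequence of fewer than 1 edit works. Backtracking through the table gives one optimal edit sequence (1 edit):
  cdi → cdd (sub i→d @3)
Edit distance = 1.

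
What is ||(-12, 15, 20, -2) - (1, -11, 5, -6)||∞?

max(|x_i - y_i|) = max(|-12 - 1|, |15 - (-11)|, |20 - 5|, |-2 - (-6)|) = max(13, 26, 15, 4) = 26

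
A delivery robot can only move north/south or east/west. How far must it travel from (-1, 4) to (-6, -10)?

Σ|x_i - y_i| = |-1 - (-6)| + |4 - (-10)| = 5 + 14 = 19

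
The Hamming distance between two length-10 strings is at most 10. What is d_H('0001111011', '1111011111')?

Differing positions: 1, 2, 3, 5, 8. Hamming distance = 5. The maximum possible Hamming distance for length-10 strings is 10, so d_H/10 = 5/10 = 0.5.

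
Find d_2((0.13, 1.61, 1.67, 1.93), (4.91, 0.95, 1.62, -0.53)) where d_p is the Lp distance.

(Σ|x_i - y_i|^2)^(1/2) = (|0.13 - 4.91|^2 + |1.61 - 0.95|^2 + |1.67 - 1.62|^2 + |1.93 - (-0.53)|^2)^(1/2)
= (4.78^2 + 0.66^2 + 0.05^2 + 2.46^2)^(1/2) = (22.8484 + 0.4356 + 0.0025 + 6.0516)^(1/2) = (29.3381)^(1/2) ≈ 5.4165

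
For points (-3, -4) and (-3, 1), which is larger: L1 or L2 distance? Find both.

L1 = |-3 - (-3)| + |-4 - 1| = 0 + 5 = 5
L2 = √(0² + 5²) = √25 = 5
L1 ≥ L2 always (equality iff movement is along one axis); L1 = L2 here (movement is along a single axis).
Ratio L1/L2 = 5/5 = 1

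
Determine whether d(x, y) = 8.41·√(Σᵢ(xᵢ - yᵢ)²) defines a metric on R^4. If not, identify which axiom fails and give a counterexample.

Yes. The L2 (Euclidean) norm induces a metric on R^4, and multiplying a metric by a positive constant 8.41 > 0 preserves all four axioms: non-negativity (8.41·||x-y|| ≥ 0), identity (8.41·||x-y|| = 0 ⟺ ||x-y|| = 0 ⟺ x = y), symmetry (||x-y|| = ||y-x||), and the triangle inequality (8.41·||x-z|| ≤ 8.41·||x-y|| + 8.41·||y-z||). So d is a metric.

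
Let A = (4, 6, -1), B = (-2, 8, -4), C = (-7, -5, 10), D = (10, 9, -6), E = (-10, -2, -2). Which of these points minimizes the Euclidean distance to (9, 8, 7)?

Distances: d(A) ≈ 9.6437, d(B) ≈ 15.5563, d(C) ≈ 20.8327, d(D) ≈ 13.0767, d(E) ≈ 23.2809. Nearest: A = (4, 6, -1) with distance 9.6437.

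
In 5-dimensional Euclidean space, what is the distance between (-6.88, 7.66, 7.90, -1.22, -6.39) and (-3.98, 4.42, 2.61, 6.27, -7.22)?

√(Σ(x_i - y_i)²) = √((-6.88 - (-3.98))² + (7.66 - 4.42)² + (7.9 - 2.61)² + (-1.22 - 6.27)² + (-6.39 - (-7.22))²)
= √((-2.9)² + 3.24² + 5.29² + (-7.49)² + 0.83²) = √(8.41 + 10.4976 + 27.9841 + 56.1001 + 0.6889) = √103.6807 ≈ 10.1824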